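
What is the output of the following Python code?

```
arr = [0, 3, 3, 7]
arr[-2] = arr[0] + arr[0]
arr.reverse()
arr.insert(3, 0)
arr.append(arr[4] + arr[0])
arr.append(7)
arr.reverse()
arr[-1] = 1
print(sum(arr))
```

18

arr[-2] = arr[0]+arr[0] = 0+0 = 0 → [0, 3, 0, 7]
reverse → [7, 0, 3, 0]
insert 0 at 3 → [7, 0, 3, 0, 0]
append arr[4]+arr[0] = 0+7 = 7 → [7, 0, 3, 0, 0, 7]
append 7 → [7, 0, 3, 0, 0, 7, 7]
reverse → [7, 7, 0, 0, 3, 0, 7]
arr[-1] = 1 → [7, 7, 0, 0, 3, 0, 1]
sum = 18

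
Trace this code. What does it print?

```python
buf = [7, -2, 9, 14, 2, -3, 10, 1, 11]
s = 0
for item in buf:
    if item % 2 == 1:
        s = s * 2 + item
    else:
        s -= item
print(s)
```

item=7: odd, s = 0*2+7 = 7
item=-2: not odd, s = 7-(-2) = 9
item=9: odd, s = 9*2+9 = 27
item=14: not odd, s = 27-14 = 13
item=2: not odd, s = 13-2 = 11
item=-3: odd, s = 11*2+(-3) = 19
item=10: not odd, s = 19-10 = 9
item=1: odd, s = 9*2+1 = 19
item=11: odd, s = 19*2+11 = 49

49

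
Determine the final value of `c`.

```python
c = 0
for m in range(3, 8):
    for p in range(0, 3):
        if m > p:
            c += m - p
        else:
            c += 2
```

60

m=3,p=0: 3>0, c = 0+3 = 3
m=3,p=1: 3>1, c = 3+2 = 5
m=3,p=2: 3>2, c = 5+1 = 6
m=4,p=0: 4>0, c = 6+4 = 10
m=4,p=1: 4>1, c = 10+3 = 13
m=4,p=2: 4>2, c = 13+2 = 15
m=5,p=0: 5>0, c = 15+5 = 20
m=5,p=1: 5>1, c = 20+4 = 24
m=5,p=2: 5>2, c = 24+3 = 27
m=6,p=0: 6>0, c = 27+6 = 33
m=6,p=1: 6>1, c = 33+5 = 38
m=6,p=2: 6>2, c = 38+4 = 42
m=7,p=0: 7>0, c = 42+7 = 49
m=7,p=1: 7>1, c = 49+6 = 55
m=7,p=2: 7>2, c = 55+5 = 60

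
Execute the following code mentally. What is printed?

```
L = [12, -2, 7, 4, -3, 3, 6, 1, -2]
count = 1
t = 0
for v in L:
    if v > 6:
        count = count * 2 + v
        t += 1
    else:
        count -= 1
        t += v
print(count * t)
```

v=12: >6, count = 1*2+12 = 14; t=1
v=-2: not >6, count = 14-1 = 13; t=-1
v=7: >6, count = 13*2+7 = 33; t=0
v=4: not >6, count = 33-1 = 32; t=4
v=-3: not >6, count = 32-1 = 31; t=1
v=3: not >6, count = 31-1 = 30; t=4
v=6: not >6, count = 30-1 = 29; t=10
v=1: not >6, count = 29-1 = 28; t=11
v=-2: not >6, count = 28-1 = 27; t=9
count*t = 27*9 = 243

243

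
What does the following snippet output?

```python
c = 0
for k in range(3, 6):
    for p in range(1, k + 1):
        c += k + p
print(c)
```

k=3,p=1: c = 0+4 = 4
k=3,p=2: c = 4+5 = 9
k=3,p=3: c = 9+6 = 15
k=4,p=1: c = 15+5 = 20
k=4,p=2: c = 20+6 = 26
k=4,p=3: c = 26+7 = 33
k=4,p=4: c = 33+8 = 41
k=5,p=1: c = 41+6 = 47
k=5,p=2: c = 47+7 = 54
k=5,p=3: c = 54+8 = 62
k=5,p=4: c = 62+9 = 71
k=5,p=5: c = 71+10 = 81

81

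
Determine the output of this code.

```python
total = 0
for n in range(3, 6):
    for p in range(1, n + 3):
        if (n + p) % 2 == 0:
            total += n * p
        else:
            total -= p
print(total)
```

128

n=3,p=1: even sum, total = 0+3 = 3
n=3,p=2: odd sum, total = 3-2 = 1
n=3,p=3: even sum, total = 1+9 = 10
n=3,p=4: odd sum, total = 10-4 = 6
n=3,p=5: even sum, total = 6+15 = 21
n=4,p=1: odd sum, total = 21-1 = 20
n=4,p=2: even sum, total = 20+8 = 28
n=4,p=3: odd sum, total = 28-3 = 25
n=4,p=4: even sum, total = 25+16 = 41
n=4,p=5: odd sum, total = 41-5 = 36
n=4,p=6: even sum, total = 36+24 = 60
n=5,p=1: even sum, total = 60+5 = 65
n=5,p=2: odd sum, total = 65-2 = 63
n=5,p=3: even sum, total = 63+15 = 78
n=5,p=4: odd sum, total = 78-4 = 74
n=5,p=5: even sum, total = 74+25 = 99
n=5,p=6: odd sum, total = 99-6 = 93
n=5,p=7: even sum, total = 93+35 = 128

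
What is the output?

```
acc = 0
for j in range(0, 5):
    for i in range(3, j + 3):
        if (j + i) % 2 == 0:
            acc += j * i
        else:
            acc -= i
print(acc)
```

60

j=1,i=3: even sum, acc = 0+3 = 3
j=2,i=3: odd sum, acc = 3-3 = 0
j=2,i=4: even sum, acc = 0+8 = 8
j=3,i=3: even sum, acc = 8+9 = 17
j=3,i=4: odd sum, acc = 17-4 = 13
j=3,i=5: even sum, acc = 13+15 = 28
j=4,i=3: odd sum, acc = 28-3 = 25
j=4,i=4: even sum, acc = 25+16 = 41
j=4,i=5: odd sum, acc = 41-5 = 36
j=4,i=6: even sum, acc = 36+24 = 60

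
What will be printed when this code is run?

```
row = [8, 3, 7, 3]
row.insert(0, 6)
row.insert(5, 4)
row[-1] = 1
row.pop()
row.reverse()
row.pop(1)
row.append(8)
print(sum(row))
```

insert 6 at 0 → [6, 8, 3, 7, 3]
insert 4 at 5 → [6, 8, 3, 7, 3, 4]
row[-1] = 1 → [6, 8, 3, 7, 3, 1]
pop() removes 1 → [6, 8, 3, 7, 3]
reverse → [3, 7, 3, 8, 6]
pop(1) removes 7 → [3, 3, 8, 6]
append 8 → [3, 3, 8, 6, 8]
sum = 28

28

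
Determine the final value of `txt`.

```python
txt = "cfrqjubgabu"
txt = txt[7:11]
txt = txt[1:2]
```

slice [7:11] → 'gabu'
slice [1:2] → 'a'

'a'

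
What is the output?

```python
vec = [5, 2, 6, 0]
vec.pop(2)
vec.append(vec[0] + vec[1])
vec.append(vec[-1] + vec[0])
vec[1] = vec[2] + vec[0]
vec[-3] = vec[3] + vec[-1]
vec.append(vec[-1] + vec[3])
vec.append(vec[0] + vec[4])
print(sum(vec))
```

pop(2) removes 6 → [5, 2, 0]
append vec[0]+vec[1] = 5+2 = 7 → [5, 2, 0, 7]
append vec[-1]+vec[0] = 7+5 = 12 → [5, 2, 0, 7, 12]
vec[1] = vec[2]+vec[0] = 0+5 = 5 → [5, 5, 0, 7, 12]
vec[-3] = vec[3]+vec[-1] = 7+12 = 19 → [5, 5, 19, 7, 12]
append vec[-1]+vec[3] = 12+7 = 19 → [5, 5, 19, 7, 12, 19]
append vec[0]+vec[4] = 5+12 = 17 → [5, 5, 19, 7, 12, 19, 17]
sum = 84

84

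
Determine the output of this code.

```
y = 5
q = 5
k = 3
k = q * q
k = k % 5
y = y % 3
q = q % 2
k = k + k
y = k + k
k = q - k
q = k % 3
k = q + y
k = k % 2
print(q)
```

1

k = 5*5 = 25
k = 25%5 = 0
y = 5%3 = 2
q = 5%2 = 1
k = 0+0 = 0
y = 0+0 = 0
k = 1-0 = 1
q = 1%3 = 1
k = 1+0 = 1
k = 1%2 = 1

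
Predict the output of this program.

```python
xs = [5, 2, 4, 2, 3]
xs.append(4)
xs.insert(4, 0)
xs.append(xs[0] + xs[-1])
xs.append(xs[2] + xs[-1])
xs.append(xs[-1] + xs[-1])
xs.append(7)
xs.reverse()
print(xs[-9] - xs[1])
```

-13

append 4 → [5, 2, 4, 2, 3, 4]
insert 0 at 4 → [5, 2, 4, 2, 0, 3, 4]
append xs[0]+xs[-1] = 5+4 = 9 → [5, 2, 4, 2, 0, 3, 4, 9]
append xs[2]+xs[-1] = 4+9 = 13 → [5, 2, 4, 2, 0, 3, 4, 9, 13]
append xs[-1]+xs[-1] = 13+13 = 26 → [5, 2, 4, 2, 0, 3, 4, 9, 13, 26]
append 7 → [5, 2, 4, 2, 0, 3, 4, 9, 13, 26, 7]
reverse → [7, 26, 13, 9, 4, 3, 0, 2, 4, 2, 5]
xs[-9]-xs[1] = 13-26 = -13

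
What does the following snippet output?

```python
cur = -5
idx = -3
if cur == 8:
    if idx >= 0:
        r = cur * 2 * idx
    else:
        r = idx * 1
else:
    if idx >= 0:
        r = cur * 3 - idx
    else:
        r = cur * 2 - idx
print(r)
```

cur=-5, idx=-3
cur == 8 is False; idx >= 0 is False
→ r = cur * 2 - idx = -7

-7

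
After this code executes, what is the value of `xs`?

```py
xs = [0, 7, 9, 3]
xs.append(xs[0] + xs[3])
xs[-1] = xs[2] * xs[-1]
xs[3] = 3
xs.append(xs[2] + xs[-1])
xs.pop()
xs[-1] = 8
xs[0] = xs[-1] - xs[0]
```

append xs[0]+xs[3] = 0+3 = 3 → [0, 7, 9, 3, 3]
xs[-1] = xs[2]*xs[-1] = 9*3 = 27 → [0, 7, 9, 3, 27]
xs[3] = 3 → [0, 7, 9, 3, 27]
append xs[2]+xs[-1] = 9+27 = 36 → [0, 7, 9, 3, 27, 36]
pop() removes 36 → [0, 7, 9, 3, 27]
xs[-1] = 8 → [0, 7, 9, 3, 8]
xs[0] = xs[-1]-xs[0] = 8-0 = 8 → [8, 7, 9, 3, 8]

[8, 7, 9, 3, 8]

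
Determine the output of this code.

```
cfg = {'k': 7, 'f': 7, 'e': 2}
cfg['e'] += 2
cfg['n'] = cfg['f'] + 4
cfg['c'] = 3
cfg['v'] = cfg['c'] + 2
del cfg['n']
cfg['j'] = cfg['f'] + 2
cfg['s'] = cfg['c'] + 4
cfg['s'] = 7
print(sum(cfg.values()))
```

cfg['e'] = 2+2 = 4 → {'k': 7, 'f': 7, 'e': 4}
cfg['n'] = cfg['f']+4 = 11 → {'k': 7, 'f': 7, 'e': 4, 'n': 11}
cfg['c'] = 3 → {'k': 7, 'f': 7, 'e': 4, 'n': 11, 'c': 3}
cfg['v'] = cfg['c']+2 = 5 → {'k': 7, 'f': 7, 'e': 4, 'n': 11, 'c': 3, 'v': 5}
del 'n' → {'k': 7, 'f': 7, 'e': 4, 'c': 3, 'v': 5}
cfg['j'] = cfg['f']+2 = 9 → {'k': 7, 'f': 7, 'e': 4, 'c': 3, 'v': 5, 'j': 9}
cfg['s'] = cfg['c']+4 = 7 → {'k': 7, 'f': 7, 'e': 4, 'c': 3, 'v': 5, 'j': 9, 's': 7}
cfg['s'] = 7 → {'k': 7, 'f': 7, 'e': 4, 'c': 3, 'v': 5, 'j': 9, 's': 7}
sum of values = 42

42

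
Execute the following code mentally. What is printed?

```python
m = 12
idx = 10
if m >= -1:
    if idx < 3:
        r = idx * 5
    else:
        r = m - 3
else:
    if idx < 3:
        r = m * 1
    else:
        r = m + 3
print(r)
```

m=12, idx=10
m >= -1 is True; idx < 3 is False
→ r = m - 3 = 9

9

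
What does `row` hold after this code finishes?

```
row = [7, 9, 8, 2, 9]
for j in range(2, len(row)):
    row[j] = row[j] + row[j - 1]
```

[7, 9, 17, 19, 28]

j=2: row[2] = 8+9 = 17 → [7, 9, 17, 2, 9]
j=3: row[3] = 2+17 = 19 → [7, 9, 17, 19, 9]
j=4: row[4] = 9+19 = 28 → [7, 9, 17, 19, 28]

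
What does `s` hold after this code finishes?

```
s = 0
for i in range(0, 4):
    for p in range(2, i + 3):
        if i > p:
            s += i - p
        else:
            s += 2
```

19

i=0,p=2: not 0>2, s = 0+2 = 2
i=1,p=2: not 1>2, s = 2+2 = 4
i=1,p=3: not 1>3, s = 4+2 = 6
i=2,p=2: not 2>2, s = 6+2 = 8
i=2,p=3: not 2>3, s = 8+2 = 10
i=2,p=4: not 2>4, s = 10+2 = 12
i=3,p=2: 3>2, s = 12+1 = 13
i=3,p=3: not 3>3, s = 13+2 = 15
i=3,p=4: not 3>4, s = 15+2 = 17
i=3,p=5: not 3>5, s = 17+2 = 19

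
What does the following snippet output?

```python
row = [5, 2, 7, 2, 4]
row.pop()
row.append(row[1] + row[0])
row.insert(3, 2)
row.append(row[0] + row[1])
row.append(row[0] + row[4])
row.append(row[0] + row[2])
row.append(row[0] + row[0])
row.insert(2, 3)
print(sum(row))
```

64

pop() removes 4 → [5, 2, 7, 2]
append row[1]+row[0] = 2+5 = 7 → [5, 2, 7, 2, 7]
insert 2 at 3 → [5, 2, 7, 2, 2, 7]
append row[0]+row[1] = 5+2 = 7 → [5, 2, 7, 2, 2, 7, 7]
append row[0]+row[4] = 5+2 = 7 → [5, 2, 7, 2, 2, 7, 7, 7]
append row[0]+row[2] = 5+7 = 12 → [5, 2, 7, 2, 2, 7, 7, 7, 12]
append row[0]+row[0] = 5+5 = 10 → [5, 2, 7, 2, 2, 7, 7, 7, 12, 10]
insert 3 at 2 → [5, 2, 3, 7, 2, 2, 7, 7, 7, 12, 10]
sum = 64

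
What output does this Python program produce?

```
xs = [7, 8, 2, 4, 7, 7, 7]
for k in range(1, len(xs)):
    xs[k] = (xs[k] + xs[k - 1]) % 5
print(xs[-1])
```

2

k=1: xs[1] = (8+7)%5 = 0 → [7, 0, 2, 4, 7, 7, 7]
k=2: xs[2] = (2+0)%5 = 2 → [7, 0, 2, 4, 7, 7, 7]
k=3: xs[3] = (4+2)%5 = 1 → [7, 0, 2, 1, 7, 7, 7]
k=4: xs[4] = (7+1)%5 = 3 → [7, 0, 2, 1, 3, 7, 7]
k=5: xs[5] = (7+3)%5 = 0 → [7, 0, 2, 1, 3, 0, 7]
k=6: xs[6] = (7+0)%5 = 2 → [7, 0, 2, 1, 3, 0, 2]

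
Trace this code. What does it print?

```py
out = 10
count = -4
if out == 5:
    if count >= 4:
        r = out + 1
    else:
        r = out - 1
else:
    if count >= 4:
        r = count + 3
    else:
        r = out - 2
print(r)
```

8

out=10, count=-4
out == 5 is False; count >= 4 is False
→ r = out - 2 = 8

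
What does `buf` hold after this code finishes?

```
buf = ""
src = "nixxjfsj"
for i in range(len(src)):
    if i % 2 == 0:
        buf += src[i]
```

i=0: add 'n' → 'n'
i=1: skip
i=2: add 'x' → 'nx'
i=3: skip
i=4: add 'j' → 'nxj'
i=5: skip
i=6: add 's' → 'nxjs'
i=7: skip

'nxjs'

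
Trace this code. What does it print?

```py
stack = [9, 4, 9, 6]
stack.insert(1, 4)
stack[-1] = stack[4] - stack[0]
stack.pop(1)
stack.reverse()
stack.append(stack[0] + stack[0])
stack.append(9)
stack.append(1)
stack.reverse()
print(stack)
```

insert 4 at 1 → [9, 4, 4, 9, 6]
stack[-1] = stack[4]-stack[0] = 6-9 = -3 → [9, 4, 4, 9, -3]
pop(1) removes 4 → [9, 4, 9, -3]
reverse → [-3, 9, 4, 9]
append stack[0]+stack[0] = (-3)+(-3) = -6 → [-3, 9, 4, 9, -6]
append 9 → [-3, 9, 4, 9, -6, 9]
append 1 → [-3, 9, 4, 9, -6, 9, 1]
reverse → [1, 9, -6, 9, 4, 9, -3]

[1, 9, -6, 9, 4, 9, -3]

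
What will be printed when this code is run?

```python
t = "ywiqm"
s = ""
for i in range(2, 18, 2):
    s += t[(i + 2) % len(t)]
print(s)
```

mwqyimwq

i=2: add t[4]='m' → 'm'
i=4: add t[1]='w' → 'mw'
i=6: add t[3]='q' → 'mwq'
i=8: add t[0]='y' → 'mwqy'
i=10: add t[2]='i' → 'mwqyi'
i=12: add t[4]='m' → 'mwqyim'
i=14: add t[1]='w' → 'mwqyimw'
i=16: add t[3]='q' → 'mwqyimwq'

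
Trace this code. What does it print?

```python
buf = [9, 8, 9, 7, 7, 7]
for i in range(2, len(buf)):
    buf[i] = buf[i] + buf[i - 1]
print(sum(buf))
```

i=2: buf[2] = 9+8 = 17 → [9, 8, 17, 7, 7, 7]
i=3: buf[3] = 7+17 = 24 → [9, 8, 17, 24, 7, 7]
i=4: buf[4] = 7+24 = 31 → [9, 8, 17, 24, 31, 7]
i=5: buf[5] = 7+31 = 38 → [9, 8, 17, 24, 31, 38]
sum = 127

127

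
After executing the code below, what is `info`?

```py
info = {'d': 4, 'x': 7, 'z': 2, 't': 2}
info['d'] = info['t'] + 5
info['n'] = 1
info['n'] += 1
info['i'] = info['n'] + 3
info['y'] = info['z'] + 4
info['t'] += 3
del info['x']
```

info['d'] = info['t']+5 = 7 → {'d': 7, 'x': 7, 'z': 2, 't': 2}
info['n'] = 1 → {'d': 7, 'x': 7, 'z': 2, 't': 2, 'n': 1}
info['n'] = 1+1 = 2 → {'d': 7, 'x': 7, 'z': 2, 't': 2, 'n': 2}
info['i'] = info['n']+3 = 5 → {'d': 7, 'x': 7, 'z': 2, 't': 2, 'n': 2, 'i': 5}
info['y'] = info['z']+4 = 6 → {'d': 7, 'x': 7, 'z': 2, 't': 2, 'n': 2, 'i': 5, 'y': 6}
info['t'] = 2+3 = 5 → {'d': 7, 'x': 7, 'z': 2, 't': 5, 'n': 2, 'i': 5, 'y': 6}
del 'x' → {'d': 7, 'z': 2, 't': 5, 'n': 2, 'i': 5, 'y': 6}

{'d': 7, 'z': 2, 't': 5, 'n': 2, 'i': 5, 'y': 6}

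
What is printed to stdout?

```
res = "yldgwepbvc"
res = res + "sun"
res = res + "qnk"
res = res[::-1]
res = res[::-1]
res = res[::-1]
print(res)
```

+ 'sun' → 'yldgwepbvcsun'
+ 'qnk' → 'yldgwepbvcsunqnk'
reverse → 'knqnuscvbpewgdly'
reverse → 'yldgwepbvcsunqnk'
reverse → 'knqnuscvbpewgdly'

knqnuscvbpewgdly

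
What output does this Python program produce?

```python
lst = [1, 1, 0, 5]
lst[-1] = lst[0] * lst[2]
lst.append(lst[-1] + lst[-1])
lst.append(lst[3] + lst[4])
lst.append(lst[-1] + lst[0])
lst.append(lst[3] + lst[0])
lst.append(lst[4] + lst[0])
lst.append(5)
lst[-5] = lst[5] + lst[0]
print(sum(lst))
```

lst[-1] = lst[0]*lst[2] = 1*0 = 0 → [1, 1, 0, 0]
append lst[-1]+lst[-1] = 0+0 = 0 → [1, 1, 0, 0, 0]
append lst[3]+lst[4] = 0+0 = 0 → [1, 1, 0, 0, 0, 0]
append lst[-1]+lst[0] = 0+1 = 1 → [1, 1, 0, 0, 0, 0, 1]
append lst[3]+lst[0] = 0+1 = 1 → [1, 1, 0, 0, 0, 0, 1, 1]
append lst[4]+lst[0] = 0+1 = 1 → [1, 1, 0, 0, 0, 0, 1, 1, 1]
append 5 → [1, 1, 0, 0, 0, 0, 1, 1, 1, 5]
lst[-5] = lst[5]+lst[0] = 0+1 = 1 → [1, 1, 0, 0, 0, 1, 1, 1, 1, 5]
sum = 11

11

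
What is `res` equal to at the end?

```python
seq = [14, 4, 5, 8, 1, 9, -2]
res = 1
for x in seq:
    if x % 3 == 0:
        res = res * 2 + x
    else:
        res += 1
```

x=14: not %3==0, res = 1+1 = 2
x=4: not %3==0, res = 2+1 = 3
x=5: not %3==0, res = 3+1 = 4
x=8: not %3==0, res = 4+1 = 5
x=1: not %3==0, res = 5+1 = 6
x=9: %3==0, res = 6*2+9 = 21
x=-2: not %3==0, res = 21+1 = 22

22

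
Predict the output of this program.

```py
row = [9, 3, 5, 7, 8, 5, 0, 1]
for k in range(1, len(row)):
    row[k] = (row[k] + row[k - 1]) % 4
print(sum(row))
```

k=1: row[1] = (3+9)%4 = 0 → [9, 0, 5, 7, 8, 5, 0, 1]
k=2: row[2] = (5+0)%4 = 1 → [9, 0, 1, 7, 8, 5, 0, 1]
k=3: row[3] = (7+1)%4 = 0 → [9, 0, 1, 0, 8, 5, 0, 1]
k=4: row[4] = (8+0)%4 = 0 → [9, 0, 1, 0, 0, 5, 0, 1]
k=5: row[5] = (5+0)%4 = 1 → [9, 0, 1, 0, 0, 1, 0, 1]
k=6: row[6] = (0+1)%4 = 1 → [9, 0, 1, 0, 0, 1, 1, 1]
k=7: row[7] = (1+1)%4 = 2 → [9, 0, 1, 0, 0, 1, 1, 2]
sum = 14

14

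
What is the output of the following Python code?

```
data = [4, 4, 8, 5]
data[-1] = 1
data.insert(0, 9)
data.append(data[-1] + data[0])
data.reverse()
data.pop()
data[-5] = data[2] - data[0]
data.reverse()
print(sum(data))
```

data[-1] = 1 → [4, 4, 8, 1]
insert 9 at 0 → [9, 4, 4, 8, 1]
append data[-1]+data[0] = 1+9 = 10 → [9, 4, 4, 8, 1, 10]
reverse → [10, 1, 8, 4, 4, 9]
pop() removes 9 → [10, 1, 8, 4, 4]
data[-5] = data[2]-data[0] = 8-10 = -2 → [-2, 1, 8, 4, 4]
reverse → [4, 4, 8, 1, -2]
sum = 15

15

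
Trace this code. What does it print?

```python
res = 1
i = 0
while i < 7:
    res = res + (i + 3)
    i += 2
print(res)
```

i=0: res = 1+3 = 4
i=2: res = 4+5 = 9
i=4: res = 9+7 = 16
i=6: res = 16+9 = 25

25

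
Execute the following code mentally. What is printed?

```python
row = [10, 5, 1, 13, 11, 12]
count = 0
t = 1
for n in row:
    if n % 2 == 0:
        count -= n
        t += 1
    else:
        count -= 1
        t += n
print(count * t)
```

n=10: even, count = 0-10 = -10; t=2
n=5: not even, count = (-10)-1 = -11; t=7
n=1: not even, count = (-11)-1 = -12; t=8
n=13: not even, count = (-12)-1 = -13; t=21
n=11: not even, count = (-13)-1 = -14; t=32
n=12: even, count = (-14)-12 = -26; t=33
count*t = (-26)*33 = -858

-858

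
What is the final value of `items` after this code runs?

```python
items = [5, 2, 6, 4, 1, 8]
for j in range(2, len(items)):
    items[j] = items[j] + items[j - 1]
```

j=2: items[2] = 6+2 = 8 → [5, 2, 8, 4, 1, 8]
j=3: items[3] = 4+8 = 12 → [5, 2, 8, 12, 1, 8]
j=4: items[4] = 1+12 = 13 → [5, 2, 8, 12, 13, 8]
j=5: items[5] = 8+13 = 21 → [5, 2, 8, 12, 13, 21]

[5, 2, 8, 12, 13, 21]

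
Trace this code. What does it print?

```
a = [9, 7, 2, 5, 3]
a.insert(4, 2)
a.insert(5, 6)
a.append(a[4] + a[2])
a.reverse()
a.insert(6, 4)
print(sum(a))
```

insert 2 at 4 → [9, 7, 2, 5, 2, 3]
insert 6 at 5 → [9, 7, 2, 5, 2, 6, 3]
append a[4]+a[2] = 2+2 = 4 → [9, 7, 2, 5, 2, 6, 3, 4]
reverse → [4, 3, 6, 2, 5, 2, 7, 9]
insert 4 at 6 → [4, 3, 6, 2, 5, 2, 4, 7, 9]
sum = 42

42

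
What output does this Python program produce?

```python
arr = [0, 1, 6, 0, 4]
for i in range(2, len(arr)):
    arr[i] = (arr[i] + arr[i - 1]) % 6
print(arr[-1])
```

i=2: arr[2] = (6+1)%6 = 1 → [0, 1, 1, 0, 4]
i=3: arr[3] = (0+1)%6 = 1 → [0, 1, 1, 1, 4]
i=4: arr[4] = (4+1)%6 = 5 → [0, 1, 1, 1, 5]

5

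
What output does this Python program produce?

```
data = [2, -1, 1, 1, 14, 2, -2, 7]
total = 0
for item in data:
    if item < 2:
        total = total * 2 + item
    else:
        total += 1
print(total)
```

item=2: not <2, total = 0+1 = 1
item=-1: <2, total = 1*2+(-1) = 1
item=1: <2, total = 1*2+1 = 3
item=1: <2, total = 3*2+1 = 7
item=14: not <2, total = 7+1 = 8
item=2: not <2, total = 8+1 = 9
item=-2: <2, total = 9*2+(-2) = 16
item=7: not <2, total = 16+1 = 17

17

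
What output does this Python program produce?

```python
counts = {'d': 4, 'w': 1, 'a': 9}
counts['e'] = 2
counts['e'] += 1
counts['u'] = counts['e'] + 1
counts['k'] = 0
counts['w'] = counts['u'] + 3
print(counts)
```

{'d': 4, 'w': 7, 'a': 9, 'e': 3, 'u': 4, 'k': 0}

counts['e'] = 2 → {'d': 4, 'w': 1, 'a': 9, 'e': 2}
counts['e'] = 2+1 = 3 → {'d': 4, 'w': 1, 'a': 9, 'e': 3}
counts['u'] = counts['e']+1 = 4 → {'d': 4, 'w': 1, 'a': 9, 'e': 3, 'u': 4}
counts['k'] = 0 → {'d': 4, 'w': 1, 'a': 9, 'e': 3, 'u': 4, 'k': 0}
counts['w'] = counts['u']+3 = 7 → {'d': 4, 'w': 7, 'a': 9, 'e': 3, 'u': 4, 'k': 0}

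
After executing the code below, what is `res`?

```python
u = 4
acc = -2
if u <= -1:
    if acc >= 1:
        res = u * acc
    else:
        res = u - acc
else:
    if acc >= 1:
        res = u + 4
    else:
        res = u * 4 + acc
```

u=4, acc=-2
u <= -1 is False; acc >= 1 is False
→ res = u * 4 + acc = 14

14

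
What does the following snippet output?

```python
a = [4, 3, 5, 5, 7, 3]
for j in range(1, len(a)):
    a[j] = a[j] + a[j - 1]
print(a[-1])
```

27

j=1: a[1] = 3+4 = 7 → [4, 7, 5, 5, 7, 3]
j=2: a[2] = 5+7 = 12 → [4, 7, 12, 5, 7, 3]
j=3: a[3] = 5+12 = 17 → [4, 7, 12, 17, 7, 3]
j=4: a[4] = 7+17 = 24 → [4, 7, 12, 17, 24, 3]
j=5: a[5] = 3+24 = 27 → [4, 7, 12, 17, 24, 27]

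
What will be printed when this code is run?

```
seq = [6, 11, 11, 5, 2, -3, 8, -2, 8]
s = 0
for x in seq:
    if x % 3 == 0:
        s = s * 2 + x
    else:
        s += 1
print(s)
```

x=6: %3==0, s = 0*2+6 = 6
x=11: not %3==0, s = 6+1 = 7
x=11: not %3==0, s = 7+1 = 8
x=5: not %3==0, s = 8+1 = 9
x=2: not %3==0, s = 9+1 = 10
x=-3: %3==0, s = 10*2+(-3) = 17
x=8: not %3==0, s = 17+1 = 18
x=-2: not %3==0, s = 18+1 = 19
x=8: not %3==0, s = 19+1 = 20

20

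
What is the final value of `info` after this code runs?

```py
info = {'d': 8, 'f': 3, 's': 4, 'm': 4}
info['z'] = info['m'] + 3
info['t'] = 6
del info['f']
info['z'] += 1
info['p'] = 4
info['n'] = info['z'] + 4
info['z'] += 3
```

info['z'] = info['m']+3 = 7 → {'d': 8, 'f': 3, 's': 4, 'm': 4, 'z': 7}
info['t'] = 6 → {'d': 8, 'f': 3, 's': 4, 'm': 4, 'z': 7, 't': 6}
del 'f' → {'d': 8, 's': 4, 'm': 4, 'z': 7, 't': 6}
info['z'] = 7+1 = 8 → {'d': 8, 's': 4, 'm': 4, 'z': 8, 't': 6}
info['p'] = 4 → {'d': 8, 's': 4, 'm': 4, 'z': 8, 't': 6, 'p': 4}
info['n'] = info['z']+4 = 12 → {'d': 8, 's': 4, 'm': 4, 'z': 8, 't': 6, 'p': 4, 'n': 12}
info['z'] = 8+3 = 11 → {'d': 8, 's': 4, 'm': 4, 'z': 11, 't': 6, 'p': 4, 'n': 12}

{'d': 8, 's': 4, 'm': 4, 'z': 11, 't': 6, 'p': 4, 'n': 12}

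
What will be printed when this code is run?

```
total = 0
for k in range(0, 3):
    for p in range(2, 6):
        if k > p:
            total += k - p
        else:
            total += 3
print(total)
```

k=0,p=2: not 0>2, total = 0+3 = 3
k=0,p=3: not 0>3, total = 3+3 = 6
k=0,p=4: not 0>4, total = 6+3 = 9
k=0,p=5: not 0>5, total = 9+3 = 12
k=1,p=2: not 1>2, total = 12+3 = 15
k=1,p=3: not 1>3, total = 15+3 = 18
k=1,p=4: not 1>4, total = 18+3 = 21
k=1,p=5: not 1>5, total = 21+3 = 24
k=2,p=2: not 2>2, total = 24+3 = 27
k=2,p=3: not 2>3, total = 27+3 = 30
k=2,p=4: not 2>4, total = 30+3 = 33
k=2,p=5: not 2>5, total = 33+3 = 36

36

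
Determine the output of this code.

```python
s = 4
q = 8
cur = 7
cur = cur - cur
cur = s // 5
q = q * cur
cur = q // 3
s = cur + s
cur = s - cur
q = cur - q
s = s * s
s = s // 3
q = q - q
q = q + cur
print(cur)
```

4

cur = 7-7 = 0
cur = 4//5 = 0
q = 8*0 = 0
cur = 0//3 = 0
s = 0+4 = 4
cur = 4-0 = 4
q = 4-0 = 4
s = 4*4 = 16
s = 16//3 = 5
q = 4-4 = 0
q = 0+4 = 4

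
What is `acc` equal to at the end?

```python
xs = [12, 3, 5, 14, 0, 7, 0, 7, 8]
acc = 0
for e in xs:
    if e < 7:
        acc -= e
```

-8

e=12: not <7
e=3: <7, acc = 0-3 = -3
e=5: <7, acc = (-3)-5 = -8
e=14: not <7
e=0: <7, acc = (-8)-0 = -8
e=7: not <7
e=0: <7, acc = (-8)-0 = -8
e=7: not <7
e=8: not <7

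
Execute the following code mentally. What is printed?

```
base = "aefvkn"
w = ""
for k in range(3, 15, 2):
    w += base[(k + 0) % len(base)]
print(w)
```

k=3: add base[3]='v' → 'v'
k=5: add base[5]='n' → 'vn'
k=7: add base[1]='e' → 'vne'
k=9: add base[3]='v' → 'vnev'
k=11: add base[5]='n' → 'vnevn'
k=13: add base[1]='e' → 'vnevne'

vnevne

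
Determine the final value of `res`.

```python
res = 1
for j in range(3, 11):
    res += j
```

j=3: res = 1+3 = 4
j=4: res = 4+4 = 8
j=5: res = 8+5 = 13
j=6: res = 13+6 = 19
j=7: res = 19+7 = 26
j=8: res = 26+8 = 34
j=9: res = 34+9 = 43
j=10: res = 43+10 = 53

53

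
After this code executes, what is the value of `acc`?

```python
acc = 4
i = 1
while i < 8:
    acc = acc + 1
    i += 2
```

i=1: acc = 4+1 = 5
i=3: acc = 5+1 = 6
i=5: acc = 6+1 = 7
i=7: acc = 7+1 = 8

8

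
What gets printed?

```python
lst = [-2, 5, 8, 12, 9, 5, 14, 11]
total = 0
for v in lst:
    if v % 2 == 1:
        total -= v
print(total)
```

-30

v=-2: not odd
v=5: odd, total = 0-5 = -5
v=8: not odd
v=12: not odd
v=9: odd, total = (-5)-9 = -14
v=5: odd, total = (-14)-5 = -19
v=14: not odd
v=11: odd, total = (-19)-11 = -30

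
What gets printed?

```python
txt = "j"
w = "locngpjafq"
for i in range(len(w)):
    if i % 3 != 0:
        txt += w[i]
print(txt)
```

jocgpaf

i=0: skip
i=1: add 'o' → 'jo'
i=2: add 'c' → 'joc'
i=3: skip
i=4: add 'g' → 'jocg'
i=5: add 'p' → 'jocgp'
i=6: skip
i=7: add 'a' → 'jocgpa'
i=8: add 'f' → 'jocgpaf'
i=9: skip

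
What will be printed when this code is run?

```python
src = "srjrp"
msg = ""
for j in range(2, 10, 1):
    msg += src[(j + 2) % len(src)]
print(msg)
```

j=2: add src[4]='p' → 'p'
j=3: add src[0]='s' → 'ps'
j=4: add src[1]='r' → 'psr'
j=5: add src[2]='j' → 'psrj'
j=6: add src[3]='r' → 'psrjr'
j=7: add src[4]='p' → 'psrjrp'
j=8: add src[0]='s' → 'psrjrps'
j=9: add src[1]='r' → 'psrjrpsr'

psrjrpsr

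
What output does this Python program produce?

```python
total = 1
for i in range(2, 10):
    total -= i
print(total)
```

-43

i=2: total = 1-2 = -1
i=3: total = (-1)-3 = -4
i=4: total = (-4)-4 = -8
i=5: total = (-8)-5 = -13
i=6: total = (-13)-6 = -19
i=7: total = (-19)-7 = -26
i=8: total = (-26)-8 = -34
i=9: total = (-34)-9 = -43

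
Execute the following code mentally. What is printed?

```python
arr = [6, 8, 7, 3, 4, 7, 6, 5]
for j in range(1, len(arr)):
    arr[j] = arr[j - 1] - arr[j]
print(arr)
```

j=1: arr[1] = 6-8 = -2 → [6, -2, 7, 3, 4, 7, 6, 5]
j=2: arr[2] = (-2)-7 = -9 → [6, -2, -9, 3, 4, 7, 6, 5]
j=3: arr[3] = (-9)-3 = -12 → [6, -2, -9, -12, 4, 7, 6, 5]
j=4: arr[4] = (-12)-4 = -16 → [6, -2, -9, -12, -16, 7, 6, 5]
j=5: arr[5] = (-16)-7 = -23 → [6, -2, -9, -12, -16, -23, 6, 5]
j=6: arr[6] = (-23)-6 = -29 → [6, -2, -9, -12, -16, -23, -29, 5]
j=7: arr[7] = (-29)-5 = -34 → [6, -2, -9, -12, -16, -23, -29, -34]

[6, -2, -9, -12, -16, -23, -29, -34]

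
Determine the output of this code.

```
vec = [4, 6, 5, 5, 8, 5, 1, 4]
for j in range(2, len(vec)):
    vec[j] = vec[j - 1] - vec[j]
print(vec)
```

[4, 6, 1, -4, -12, -17, -18, -22]

j=2: vec[2] = 6-5 = 1 → [4, 6, 1, 5, 8, 5, 1, 4]
j=3: vec[3] = 1-5 = -4 → [4, 6, 1, -4, 8, 5, 1, 4]
j=4: vec[4] = (-4)-8 = -12 → [4, 6, 1, -4, -12, 5, 1, 4]
j=5: vec[5] = (-12)-5 = -17 → [4, 6, 1, -4, -12, -17, 1, 4]
j=6: vec[6] = (-17)-1 = -18 → [4, 6, 1, -4, -12, -17, -18, 4]
j=7: vec[7] = (-18)-4 = -22 → [4, 6, 1, -4, -12, -17, -18, -22]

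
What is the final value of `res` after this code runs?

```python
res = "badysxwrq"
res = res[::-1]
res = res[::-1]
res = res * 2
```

reverse → 'qrwxsydab'
reverse → 'badysxwrq'
repeat ×2 → 'badysxwrqbadysxwrq'

'badysxwrqbadysxwrq'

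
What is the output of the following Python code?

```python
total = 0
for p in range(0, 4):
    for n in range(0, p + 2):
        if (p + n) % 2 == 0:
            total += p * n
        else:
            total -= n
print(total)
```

p=0,n=0: even sum, total = 0+0 = 0
p=0,n=1: odd sum, total = 0-1 = -1
p=1,n=0: odd sum, total = (-1)-0 = -1
p=1,n=1: even sum, total = (-1)+1 = 0
p=1,n=2: odd sum, total = 0-2 = -2
p=2,n=0: even sum, total = (-2)+0 = -2
p=2,n=1: odd sum, total = (-2)-1 = -3
p=2,n=2: even sum, total = (-3)+4 = 1
p=2,n=3: odd sum, total = 1-3 = -2
p=3,n=0: odd sum, total = (-2)-0 = -2
p=3,n=1: even sum, total = (-2)+3 = 1
p=3,n=2: odd sum, total = 1-2 = -1
p=3,n=3: even sum, total = (-1)+9 = 8
p=3,n=4: odd sum, total = 8-4 = 4

4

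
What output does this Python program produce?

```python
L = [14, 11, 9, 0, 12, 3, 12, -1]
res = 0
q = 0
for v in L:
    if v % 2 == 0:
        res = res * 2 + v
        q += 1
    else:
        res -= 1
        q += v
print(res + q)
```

155

v=14: even, res = 0*2+14 = 14; q=1
v=11: not even, res = 14-1 = 13; q=12
v=9: not even, res = 13-1 = 12; q=21
v=0: even, res = 12*2+0 = 24; q=22
v=12: even, res = 24*2+12 = 60; q=23
v=3: not even, res = 60-1 = 59; q=26
v=12: even, res = 59*2+12 = 130; q=27
v=-1: not even, res = 130-1 = 129; q=26
res+q = 129+26 = 155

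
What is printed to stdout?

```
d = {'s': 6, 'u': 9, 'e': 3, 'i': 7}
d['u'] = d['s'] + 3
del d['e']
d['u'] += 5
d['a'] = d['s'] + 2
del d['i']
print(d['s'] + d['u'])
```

d['u'] = d['s']+3 = 9 → {'s': 6, 'u': 9, 'e': 3, 'i': 7}
del 'e' → {'s': 6, 'u': 9, 'i': 7}
d['u'] = 9+5 = 14 → {'s': 6, 'u': 14, 'i': 7}
d['a'] = d['s']+2 = 8 → {'s': 6, 'u': 14, 'i': 7, 'a': 8}
del 'i' → {'s': 6, 'u': 14, 'a': 8}
d['s']+d['u'] = 6+14 = 20

20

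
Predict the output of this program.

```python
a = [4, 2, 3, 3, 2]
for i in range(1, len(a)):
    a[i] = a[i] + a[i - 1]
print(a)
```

[4, 6, 9, 12, 14]

i=1: a[1] = 2+4 = 6 → [4, 6, 3, 3, 2]
i=2: a[2] = 3+6 = 9 → [4, 6, 9, 3, 2]
i=3: a[3] = 3+9 = 12 → [4, 6, 9, 12, 2]
i=4: a[4] = 2+12 = 14 → [4, 6, 9, 12, 14]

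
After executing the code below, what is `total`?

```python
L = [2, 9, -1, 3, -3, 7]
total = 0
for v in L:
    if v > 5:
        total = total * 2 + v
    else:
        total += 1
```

v=2: not >5, total = 0+1 = 1
v=9: >5, total = 1*2+9 = 11
v=-1: not >5, total = 11+1 = 12
v=3: not >5, total = 12+1 = 13
v=-3: not >5, total = 13+1 = 14
v=7: >5, total = 14*2+7 = 35

35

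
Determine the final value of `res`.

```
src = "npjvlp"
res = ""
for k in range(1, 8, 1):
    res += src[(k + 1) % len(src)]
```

k=1: add src[2]='j' → 'j'
k=2: add src[3]='v' → 'jv'
k=3: add src[4]='l' → 'jvl'
k=4: add src[5]='p' → 'jvlp'
k=5: add src[0]='n' → 'jvlpn'
k=6: add src[1]='p' → 'jvlpnp'
k=7: add src[2]='j' → 'jvlpnpj'

'jvlpnpj'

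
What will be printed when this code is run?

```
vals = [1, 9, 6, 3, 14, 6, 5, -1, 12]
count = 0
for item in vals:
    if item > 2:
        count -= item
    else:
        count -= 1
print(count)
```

item=1: not >2, count = 0-1 = -1
item=9: >2, count = (-1)-9 = -10
item=6: >2, count = (-10)-6 = -16
item=3: >2, count = (-16)-3 = -19
item=14: >2, count = (-19)-14 = -33
item=6: >2, count = (-33)-6 = -39
item=5: >2, count = (-39)-5 = -44
item=-1: not >2, count = (-44)-1 = -45
item=12: >2, count = (-45)-12 = -57

-57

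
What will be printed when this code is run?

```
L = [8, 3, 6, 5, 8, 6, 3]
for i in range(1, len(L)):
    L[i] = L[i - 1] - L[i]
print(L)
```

[8, 5, -1, -6, -14, -20, -23]

i=1: L[1] = 8-3 = 5 → [8, 5, 6, 5, 8, 6, 3]
i=2: L[2] = 5-6 = -1 → [8, 5, -1, 5, 8, 6, 3]
i=3: L[3] = (-1)-5 = -6 → [8, 5, -1, -6, 8, 6, 3]
i=4: L[4] = (-6)-8 = -14 → [8, 5, -1, -6, -14, 6, 3]
i=5: L[5] = (-14)-6 = -20 → [8, 5, -1, -6, -14, -20, 3]
i=6: L[6] = (-20)-3 = -23 → [8, 5, -1, -6, -14, -20, -23]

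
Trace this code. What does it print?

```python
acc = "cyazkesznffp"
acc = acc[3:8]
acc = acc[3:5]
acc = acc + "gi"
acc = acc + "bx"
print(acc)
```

szgibx

slice [3:8] → 'zkesz'
slice [3:5] → 'sz'
+ 'gi' → 'szgi'
+ 'bx' → 'szgibx'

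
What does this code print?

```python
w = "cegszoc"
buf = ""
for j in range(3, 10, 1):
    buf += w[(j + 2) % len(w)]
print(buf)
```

j=3: add w[5]='o' → 'o'
j=4: add w[6]='c' → 'oc'
j=5: add w[0]='c' → 'occ'
j=6: add w[1]='e' → 'occe'
j=7: add w[2]='g' → 'occeg'
j=8: add w[3]='s' → 'occegs'
j=9: add w[4]='z' → 'occegsz'

occegsz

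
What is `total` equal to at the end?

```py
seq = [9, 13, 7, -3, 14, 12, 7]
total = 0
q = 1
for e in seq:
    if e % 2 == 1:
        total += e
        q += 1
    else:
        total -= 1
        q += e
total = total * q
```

992

e=9: odd, total = 0+9 = 9; q=2
e=13: odd, total = 9+13 = 22; q=3
e=7: odd, total = 22+7 = 29; q=4
e=-3: odd, total = 29+(-3) = 26; q=5
e=14: not odd, total = 26-1 = 25; q=19
e=12: not odd, total = 25-1 = 24; q=31
e=7: odd, total = 24+7 = 31; q=32
total*q = 31*32 = 992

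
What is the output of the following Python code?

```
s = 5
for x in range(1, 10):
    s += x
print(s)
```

x=1: s = 5+1 = 6
x=2: s = 6+2 = 8
x=3: s = 8+3 = 11
x=4: s = 11+4 = 15
x=5: s = 15+5 = 20
x=6: s = 20+6 = 26
x=7: s = 26+7 = 33
x=8: s = 33+8 = 41
x=9: s = 41+9 = 50

50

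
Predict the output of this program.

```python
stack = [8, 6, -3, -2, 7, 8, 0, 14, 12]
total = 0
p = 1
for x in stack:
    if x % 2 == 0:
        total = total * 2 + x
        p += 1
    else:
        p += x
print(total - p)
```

764

x=8: even, total = 0*2+8 = 8; p=2
x=6: even, total = 8*2+6 = 22; p=3
x=-3: not even; p=0
x=-2: even, total = 22*2+(-2) = 42; p=1
x=7: not even; p=8
x=8: even, total = 42*2+8 = 92; p=9
x=0: even, total = 92*2+0 = 184; p=10
x=14: even, total = 184*2+14 = 382; p=11
x=12: even, total = 382*2+12 = 776; p=12
total-p = 776-12 = 764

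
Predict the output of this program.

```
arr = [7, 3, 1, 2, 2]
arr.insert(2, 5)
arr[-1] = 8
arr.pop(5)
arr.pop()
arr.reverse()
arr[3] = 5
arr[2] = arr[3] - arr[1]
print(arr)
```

insert 5 at 2 → [7, 3, 5, 1, 2, 2]
arr[-1] = 8 → [7, 3, 5, 1, 2, 8]
pop(5) removes 8 → [7, 3, 5, 1, 2]
pop() removes 2 → [7, 3, 5, 1]
reverse → [1, 5, 3, 7]
arr[3] = 5 → [1, 5, 3, 5]
arr[2] = arr[3]-arr[1] = 5-5 = 0 → [1, 5, 0, 5]

[1, 5, 0, 5]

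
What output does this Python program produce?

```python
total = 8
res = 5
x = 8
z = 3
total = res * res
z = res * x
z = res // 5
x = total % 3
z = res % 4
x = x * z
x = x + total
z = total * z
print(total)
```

total = 5*5 = 25
z = 5*8 = 40
z = 5//5 = 1
x = 25%3 = 1
z = 5%4 = 1
x = 1*1 = 1
x = 1+25 = 26
z = 25*1 = 25

25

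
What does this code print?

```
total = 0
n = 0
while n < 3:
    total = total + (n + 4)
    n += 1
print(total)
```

n=0: total = 0+4 = 4
n=1: total = 4+5 = 9
n=2: total = 9+6 = 15

15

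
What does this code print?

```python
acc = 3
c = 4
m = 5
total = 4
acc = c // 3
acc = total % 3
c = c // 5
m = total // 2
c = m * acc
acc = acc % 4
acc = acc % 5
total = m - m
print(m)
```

acc = 4//3 = 1
acc = 4%3 = 1
c = 4//5 = 0
m = 4//2 = 2
c = 2*1 = 2
acc = 1%4 = 1
acc = 1%5 = 1
total = 2-2 = 0

2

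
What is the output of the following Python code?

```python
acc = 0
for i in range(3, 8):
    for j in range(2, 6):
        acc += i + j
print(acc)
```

i=3,j=2: acc = 0+5 = 5
i=3,j=3: acc = 5+6 = 11
i=3,j=4: acc = 11+7 = 18
i=3,j=5: acc = 18+8 = 26
i=4,j=2: acc = 26+6 = 32
i=4,j=3: acc = 32+7 = 39
i=4,j=4: acc = 39+8 = 47
i=4,j=5: acc = 47+9 = 56
i=5,j=2: acc = 56+7 = 63
i=5,j=3: acc = 63+8 = 71
i=5,j=4: acc = 71+9 = 80
i=5,j=5: acc = 80+10 = 90
i=6,j=2: acc = 90+8 = 98
i=6,j=3: acc = 98+9 = 107
i=6,j=4: acc = 107+10 = 117
i=6,j=5: acc = 117+11 = 128
i=7,j=2: acc = 128+9 = 137
i=7,j=3: acc = 137+10 = 147
i=7,j=4: acc = 147+11 = 158
i=7,j=5: acc = 158+12 = 170

170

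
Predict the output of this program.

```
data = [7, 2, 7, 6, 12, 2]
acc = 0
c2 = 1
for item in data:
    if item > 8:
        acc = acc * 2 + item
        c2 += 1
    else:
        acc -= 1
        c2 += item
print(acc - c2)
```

-23

item=7: not >8, acc = 0-1 = -1; c2=8
item=2: not >8, acc = (-1)-1 = -2; c2=10
item=7: not >8, acc = (-2)-1 = -3; c2=17
item=6: not >8, acc = (-3)-1 = -4; c2=23
item=12: >8, acc = (-4)*2+12 = 4; c2=24
item=2: not >8, acc = 4-1 = 3; c2=26
acc-c2 = 3-26 = -23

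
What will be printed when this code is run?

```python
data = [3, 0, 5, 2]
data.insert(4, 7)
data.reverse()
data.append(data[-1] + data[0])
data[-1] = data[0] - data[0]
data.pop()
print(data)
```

[7, 2, 5, 0, 3]

insert 7 at 4 → [3, 0, 5, 2, 7]
reverse → [7, 2, 5, 0, 3]
append data[-1]+data[0] = 3+7 = 10 → [7, 2, 5, 0, 3, 10]
data[-1] = data[0]-data[0] = 7-7 = 0 → [7, 2, 5, 0, 3, 0]
pop() removes 0 → [7, 2, 5, 0, 3]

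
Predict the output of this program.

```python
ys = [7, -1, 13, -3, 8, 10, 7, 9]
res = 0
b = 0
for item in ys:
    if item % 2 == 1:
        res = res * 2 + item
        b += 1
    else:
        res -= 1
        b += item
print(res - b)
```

item=7: odd, res = 0*2+7 = 7; b=1
item=-1: odd, res = 7*2+(-1) = 13; b=2
item=13: odd, res = 13*2+13 = 39; b=3
item=-3: odd, res = 39*2+(-3) = 75; b=4
item=8: not odd, res = 75-1 = 74; b=12
item=10: not odd, res = 74-1 = 73; b=22
item=7: odd, res = 73*2+7 = 153; b=23
item=9: odd, res = 153*2+9 = 315; b=24
res-b = 315-24 = 291

291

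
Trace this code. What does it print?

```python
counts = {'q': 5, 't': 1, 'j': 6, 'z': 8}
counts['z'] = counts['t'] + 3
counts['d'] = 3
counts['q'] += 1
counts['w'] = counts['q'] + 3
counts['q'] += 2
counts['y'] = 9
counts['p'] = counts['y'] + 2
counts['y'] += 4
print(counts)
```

counts['z'] = counts['t']+3 = 4 → {'q': 5, 't': 1, 'j': 6, 'z': 4}
counts['d'] = 3 → {'q': 5, 't': 1, 'j': 6, 'z': 4, 'd': 3}
counts['q'] = 5+1 = 6 → {'q': 6, 't': 1, 'j': 6, 'z': 4, 'd': 3}
counts['w'] = counts['q']+3 = 9 → {'q': 6, 't': 1, 'j': 6, 'z': 4, 'd': 3, 'w': 9}
counts['q'] = 6+2 = 8 → {'q': 8, 't': 1, 'j': 6, 'z': 4, 'd': 3, 'w': 9}
counts['y'] = 9 → {'q': 8, 't': 1, 'j': 6, 'z': 4, 'd': 3, 'w': 9, 'y': 9}
counts['p'] = counts['y']+2 = 11 → {'q': 8, 't': 1, 'j': 6, 'z': 4, 'd': 3, 'w': 9, 'y': 9, 'p': 11}
counts['y'] = 9+4 = 13 → {'q': 8, 't': 1, 'j': 6, 'z': 4, 'd': 3, 'w': 9, 'y': 13, 'p': 11}

{'q': 8, 't': 1, 'j': 6, 'z': 4, 'd': 3, 'w': 9, 'y': 13, 'p': 11}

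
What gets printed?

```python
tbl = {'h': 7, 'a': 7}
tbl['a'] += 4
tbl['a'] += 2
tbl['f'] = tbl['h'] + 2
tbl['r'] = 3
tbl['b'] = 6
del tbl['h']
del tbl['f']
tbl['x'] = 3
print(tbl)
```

{'a': 13, 'r': 3, 'b': 6, 'x': 3}

tbl['a'] = 7+4 = 11 → {'h': 7, 'a': 11}
tbl['a'] = 11+2 = 13 → {'h': 7, 'a': 13}
tbl['f'] = tbl['h']+2 = 9 → {'h': 7, 'a': 13, 'f': 9}
tbl['r'] = 3 → {'h': 7, 'a': 13, 'f': 9, 'r': 3}
tbl['b'] = 6 → {'h': 7, 'a': 13, 'f': 9, 'r': 3, 'b': 6}
del 'h' → {'a': 13, 'f': 9, 'r': 3, 'b': 6}
del 'f' → {'a': 13, 'r': 3, 'b': 6}
tbl['x'] = 3 → {'a': 13, 'r': 3, 'b': 6, 'x': 3}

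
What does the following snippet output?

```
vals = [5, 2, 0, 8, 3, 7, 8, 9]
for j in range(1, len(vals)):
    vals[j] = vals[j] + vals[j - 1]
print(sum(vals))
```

j=1: vals[1] = 2+5 = 7 → [5, 7, 0, 8, 3, 7, 8, 9]
j=2: vals[2] = 0+7 = 7 → [5, 7, 7, 8, 3, 7, 8, 9]
j=3: vals[3] = 8+7 = 15 → [5, 7, 7, 15, 3, 7, 8, 9]
j=4: vals[4] = 3+15 = 18 → [5, 7, 7, 15, 18, 7, 8, 9]
j=5: vals[5] = 7+18 = 25 → [5, 7, 7, 15, 18, 25, 8, 9]
j=6: vals[6] = 8+25 = 33 → [5, 7, 7, 15, 18, 25, 33, 9]
j=7: vals[7] = 9+33 = 42 → [5, 7, 7, 15, 18, 25, 33, 42]
sum = 152

152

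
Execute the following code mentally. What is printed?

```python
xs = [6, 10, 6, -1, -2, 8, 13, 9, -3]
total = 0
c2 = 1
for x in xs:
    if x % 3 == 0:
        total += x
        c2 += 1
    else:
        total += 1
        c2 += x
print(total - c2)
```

x=6: %3==0, total = 0+6 = 6; c2=2
x=10: not %3==0, total = 6+1 = 7; c2=12
x=6: %3==0, total = 7+6 = 13; c2=13
x=-1: not %3==0, total = 13+1 = 14; c2=12
x=-2: not %3==0, total = 14+1 = 15; c2=10
x=8: not %3==0, total = 15+1 = 16; c2=18
x=13: not %3==0, total = 16+1 = 17; c2=31
x=9: %3==0, total = 17+9 = 26; c2=32
x=-3: %3==0, total = 26+(-3) = 23; c2=33
total-c2 = 23-33 = -10

-10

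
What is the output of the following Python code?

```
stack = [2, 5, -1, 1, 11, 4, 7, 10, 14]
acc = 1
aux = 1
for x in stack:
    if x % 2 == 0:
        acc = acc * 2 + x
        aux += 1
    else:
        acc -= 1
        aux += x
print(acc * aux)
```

1288

x=2: even, acc = 1*2+2 = 4; aux=2
x=5: not even, acc = 4-1 = 3; aux=7
x=-1: not even, acc = 3-1 = 2; aux=6
x=1: not even, acc = 2-1 = 1; aux=7
x=11: not even, acc = 1-1 = 0; aux=18
x=4: even, acc = 0*2+4 = 4; aux=19
x=7: not even, acc = 4-1 = 3; aux=26
x=10: even, acc = 3*2+10 = 16; aux=27
x=14: even, acc = 16*2+14 = 46; aux=28
acc*aux = 46*28 = 1288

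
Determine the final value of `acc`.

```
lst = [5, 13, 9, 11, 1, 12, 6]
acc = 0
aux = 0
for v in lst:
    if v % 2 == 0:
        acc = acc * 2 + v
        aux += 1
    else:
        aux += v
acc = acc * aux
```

v=5: not even; aux=5
v=13: not even; aux=18
v=9: not even; aux=27
v=11: not even; aux=38
v=1: not even; aux=39
v=12: even, acc = 0*2+12 = 12; aux=40
v=6: even, acc = 12*2+6 = 30; aux=41
acc*aux = 30*41 = 1230

1230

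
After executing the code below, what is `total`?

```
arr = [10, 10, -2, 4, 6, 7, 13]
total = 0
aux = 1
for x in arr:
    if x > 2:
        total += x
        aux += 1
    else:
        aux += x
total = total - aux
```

x=10: >2, total = 0+10 = 10; aux=2
x=10: >2, total = 10+10 = 20; aux=3
x=-2: not >2; aux=1
x=4: >2, total = 20+4 = 24; aux=2
x=6: >2, total = 24+6 = 30; aux=3
x=7: >2, total = 30+7 = 37; aux=4
x=13: >2, total = 37+13 = 50; aux=5
total-aux = 50-5 = 45

45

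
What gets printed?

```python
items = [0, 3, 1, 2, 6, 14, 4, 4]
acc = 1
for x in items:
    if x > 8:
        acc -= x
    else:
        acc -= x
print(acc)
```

-33

x=0: not >8, acc = 1-0 = 1
x=3: not >8, acc = 1-3 = -2
x=1: not >8, acc = (-2)-1 = -3
x=2: not >8, acc = (-3)-2 = -5
x=6: not >8, acc = (-5)-6 = -11
x=14: >8, acc = (-11)-14 = -25
x=4: not >8, acc = (-25)-4 = -29
x=4: not >8, acc = (-29)-4 = -33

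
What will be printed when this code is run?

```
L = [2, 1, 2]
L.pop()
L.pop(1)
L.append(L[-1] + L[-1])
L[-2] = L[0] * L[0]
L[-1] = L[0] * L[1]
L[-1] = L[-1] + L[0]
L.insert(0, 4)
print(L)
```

[4, 4, 20]

pop() removes 2 → [2, 1]
pop(1) removes 1 → [2]
append L[-1]+L[-1] = 2+2 = 4 → [2, 4]
L[-2] = L[0]*L[0] = 2*2 = 4 → [4, 4]
L[-1] = L[0]*L[1] = 4*4 = 16 → [4, 16]
L[-1] = L[-1]+L[0] = 16+4 = 20 → [4, 20]
insert 4 at 0 → [4, 4, 20]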